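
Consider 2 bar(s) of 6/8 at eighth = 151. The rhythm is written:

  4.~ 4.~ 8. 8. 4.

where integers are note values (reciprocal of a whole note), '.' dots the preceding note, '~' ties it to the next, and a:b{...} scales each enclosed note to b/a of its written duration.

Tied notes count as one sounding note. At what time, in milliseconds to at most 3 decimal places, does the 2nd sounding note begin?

1. 0.0ms @ 0 + 2980.132ms (15/2)
2. 2980.132ms @ 15/2 + 596.026ms (3/2)
3. 3576.159ms @ 9 + 1192.053ms (3)

note 2 onset = 15/2b = 2980.132ms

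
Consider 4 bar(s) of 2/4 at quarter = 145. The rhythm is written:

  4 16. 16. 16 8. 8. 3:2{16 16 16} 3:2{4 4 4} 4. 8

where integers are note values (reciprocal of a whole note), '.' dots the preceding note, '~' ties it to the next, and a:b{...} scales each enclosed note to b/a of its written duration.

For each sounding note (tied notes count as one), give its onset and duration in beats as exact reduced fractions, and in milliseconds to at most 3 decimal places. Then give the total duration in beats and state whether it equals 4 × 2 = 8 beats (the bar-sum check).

1) 0.0ms=0b +413.793ms=1b
2) 413.793ms=1b +155.172ms=3/8b
3) 568.966ms=11/8b +155.172ms=3/8b
4) 724.138ms=7/4b +103.448ms=1/4b
5) 827.586ms=2b +310.345ms=3/4b
6) 1137.931ms=11/4b +310.345ms=3/4b
7) 1448.276ms=7/2b +68.966ms=1/6b
8) 1517.241ms=11/3b +68.966ms=1/6b
9) 1586.207ms=23/6b +68.966ms=1/6b
10) 1655.172ms=4b +275.862ms=2/3b
11) 1931.034ms=14/3b +275.862ms=2/3b
12) 2206.897ms=16/3b +275.862ms=2/3b
13) 2482.759ms=6b +620.69ms=3/2b
14) 3103.448ms=15/2b +206.897ms=1/2b
Σ=8b of 8 (145bpm 2/4) — PASS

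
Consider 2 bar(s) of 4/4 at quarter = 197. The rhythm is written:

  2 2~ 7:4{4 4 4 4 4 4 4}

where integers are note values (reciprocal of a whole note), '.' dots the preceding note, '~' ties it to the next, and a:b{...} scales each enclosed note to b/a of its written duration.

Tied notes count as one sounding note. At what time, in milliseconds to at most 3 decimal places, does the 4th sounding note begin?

1. 0.0ms @ 0 + 609.137ms (2)
2. 609.137ms @ 2 + 783.176ms (18/7)
3. 1392.313ms @ 32/7 + 174.039ms (4/7)
4. 1566.352ms @ 36/7 + 174.039ms (4/7)
5. 1740.392ms @ 40/7 + 174.039ms (4/7)
6. 1914.431ms @ 44/7 + 174.039ms (4/7)
7. 2088.47ms @ 48/7 + 174.039ms (4/7)
8. 2262.509ms @ 52/7 + 174.039ms (4/7)

note 4 onset = 36/7b = 1566.352ms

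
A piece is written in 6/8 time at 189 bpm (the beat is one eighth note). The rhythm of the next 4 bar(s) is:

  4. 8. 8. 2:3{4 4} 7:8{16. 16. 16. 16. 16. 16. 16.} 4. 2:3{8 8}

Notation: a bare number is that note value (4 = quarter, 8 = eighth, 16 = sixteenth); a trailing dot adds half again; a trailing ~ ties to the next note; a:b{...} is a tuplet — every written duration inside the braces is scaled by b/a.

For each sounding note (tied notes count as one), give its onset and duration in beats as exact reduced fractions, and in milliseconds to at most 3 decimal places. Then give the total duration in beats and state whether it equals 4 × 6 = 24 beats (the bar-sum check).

1) 0.0ms=0b +952.381ms=3b
2) 952.381ms=3b +476.19ms=3/2b
3) 1428.571ms=9/2b +476.19ms=3/2b
4) 1904.762ms=6b +952.381ms=3b
5) 2857.143ms=9b +952.381ms=3b
6) 3809.524ms=12b +272.109ms=6/7b
7) 4081.633ms=90/7b +272.109ms=6/7b
8) 4353.741ms=96/7b +272.109ms=6/7b
9) 4625.85ms=102/7b +272.109ms=6/7b
10) 4897.959ms=108/7b +272.109ms=6/7b
11) 5170.068ms=114/7b +272.109ms=6/7b
12) 5442.177ms=120/7b +272.109ms=6/7b
13) 5714.286ms=18b +952.381ms=3b
14) 6666.667ms=21b +476.19ms=3/2b
15) 7142.857ms=45/2b +476.19ms=3/2b
Σ=24b of 24 (189bpm 6/8) — PASS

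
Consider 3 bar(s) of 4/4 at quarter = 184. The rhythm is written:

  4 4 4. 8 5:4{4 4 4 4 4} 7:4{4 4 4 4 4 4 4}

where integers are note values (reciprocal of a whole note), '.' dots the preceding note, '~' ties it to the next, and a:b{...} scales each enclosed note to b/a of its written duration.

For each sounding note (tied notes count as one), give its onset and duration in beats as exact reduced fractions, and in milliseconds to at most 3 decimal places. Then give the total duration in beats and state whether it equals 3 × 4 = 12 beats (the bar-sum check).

1) 0.0ms=0b +326.087ms=1b
2) 326.087ms=1b +326.087ms=1b
3) 652.174ms=2b +489.13ms=3/2b
4) 1141.304ms=7/2b +163.043ms=1/2b
5) 1304.348ms=4b +260.87ms=4/5b
6) 1565.217ms=24/5b +260.87ms=4/5b
7) 1826.087ms=28/5b +260.87ms=4/5b
8) 2086.957ms=32/5b +260.87ms=4/5b
9) 2347.826ms=36/5b +260.87ms=4/5b
10) 2608.696ms=8b +186.335ms=4/7b
11) 2795.031ms=60/7b +186.335ms=4/7b
12) 2981.366ms=64/7b +186.335ms=4/7b
13) 3167.702ms=68/7b +186.335ms=4/7b
14) 3354.037ms=72/7b +186.335ms=4/7b
15) 3540.373ms=76/7b +186.335ms=4/7b
16) 3726.708ms=80/7b +186.335ms=4/7b
Σ=12b of 12 (184bpm 4/4) — PASS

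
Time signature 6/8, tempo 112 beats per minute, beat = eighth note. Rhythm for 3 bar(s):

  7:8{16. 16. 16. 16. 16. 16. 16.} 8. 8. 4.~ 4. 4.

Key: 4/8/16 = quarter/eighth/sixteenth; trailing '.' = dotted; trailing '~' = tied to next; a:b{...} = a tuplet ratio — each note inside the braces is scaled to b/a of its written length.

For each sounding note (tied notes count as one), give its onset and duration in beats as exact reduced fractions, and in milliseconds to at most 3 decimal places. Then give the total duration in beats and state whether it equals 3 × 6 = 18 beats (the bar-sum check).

1) 0.0ms=0b +459.184ms=6/7b
2) 459.184ms=6/7b +459.184ms=6/7b
3) 918.367ms=12/7b +459.184ms=6/7b
4) 1377.551ms=18/7b +459.184ms=6/7b
5) 1836.735ms=24/7b +459.184ms=6/7b
6) 2295.918ms=30/7b +459.184ms=6/7b
7) 2755.102ms=36/7b +459.184ms=6/7b
8) 3214.286ms=6b +803.571ms=3/2b
9) 4017.857ms=15/2b +803.571ms=3/2b
10) 4821.429ms=9b +3214.286ms=6b
11) 8035.714ms=15b +1607.143ms=3b
Σ=18b of 18 (112bpm 6/8) — PASS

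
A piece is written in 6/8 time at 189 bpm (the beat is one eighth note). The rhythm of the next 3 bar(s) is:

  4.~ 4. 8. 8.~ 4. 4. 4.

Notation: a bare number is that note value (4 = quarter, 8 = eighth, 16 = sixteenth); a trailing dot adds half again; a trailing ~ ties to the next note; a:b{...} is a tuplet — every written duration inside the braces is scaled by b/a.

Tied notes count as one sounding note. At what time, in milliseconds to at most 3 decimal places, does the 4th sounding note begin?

note 4 onset = 12b = 3809.524ms

1. 0.0ms @ 0 + 1904.762ms (6)
2. 1904.762ms @ 6 + 476.19ms (3/2)
3. 2380.952ms @ 15/2 + 1428.571ms (9/2)
4. 3809.524ms @ 12 + 952.381ms (3)
5. 4761.905ms @ 15 + 952.381ms (3)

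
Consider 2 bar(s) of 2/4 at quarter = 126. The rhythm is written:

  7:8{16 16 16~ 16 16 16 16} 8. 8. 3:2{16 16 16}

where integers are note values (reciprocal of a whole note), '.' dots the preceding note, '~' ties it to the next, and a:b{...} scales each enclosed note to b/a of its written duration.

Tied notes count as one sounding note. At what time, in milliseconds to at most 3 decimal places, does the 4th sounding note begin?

note 4 onset = 8/7b = 544.218ms

1. 0.0ms @ 0 + 136.054ms (2/7)
2. 136.054ms @ 2/7 + 136.054ms (2/7)
3. 272.109ms @ 4/7 + 272.109ms (4/7)
4. 544.218ms @ 8/7 + 136.054ms (2/7)
5. 680.272ms @ 10/7 + 136.054ms (2/7)
6. 816.327ms @ 12/7 + 136.054ms (2/7)
7. 952.381ms @ 2 + 357.143ms (3/4)
8. 1309.524ms @ 11/4 + 357.143ms (3/4)
9. 1666.667ms @ 7/2 + 79.365ms (1/6)
10. 1746.032ms @ 11/3 + 79.365ms (1/6)
11. 1825.397ms @ 23/6 + 79.365ms (1/6)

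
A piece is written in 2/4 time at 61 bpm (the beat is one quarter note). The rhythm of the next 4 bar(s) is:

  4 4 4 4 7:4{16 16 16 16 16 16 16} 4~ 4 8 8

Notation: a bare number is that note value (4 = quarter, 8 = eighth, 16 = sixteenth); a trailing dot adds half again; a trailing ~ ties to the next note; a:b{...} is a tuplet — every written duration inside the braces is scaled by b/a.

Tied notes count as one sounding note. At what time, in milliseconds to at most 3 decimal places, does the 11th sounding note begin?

note 11 onset = 34/7b = 4777.518ms

1. 0.0ms @ 0 + 983.607ms (1)
2. 983.607ms @ 1 + 983.607ms (1)
3. 1967.213ms @ 2 + 983.607ms (1)
4. 2950.82ms @ 3 + 983.607ms (1)
5. 3934.426ms @ 4 + 140.515ms (1/7)
6. 4074.941ms @ 29/7 + 140.515ms (1/7)
7. 4215.457ms @ 30/7 + 140.515ms (1/7)
8. 4355.972ms @ 31/7 + 140.515ms (1/7)
9. 4496.487ms @ 32/7 + 140.515ms (1/7)
10. 4637.002ms @ 33/7 + 140.515ms (1/7)
11. 4777.518ms @ 34/7 + 140.515ms (1/7)
12. 4918.033ms @ 5 + 1967.213ms (2)
13. 6885.246ms @ 7 + 491.803ms (1/2)
14. 7377.049ms @ 15/2 + 491.803ms (1/2)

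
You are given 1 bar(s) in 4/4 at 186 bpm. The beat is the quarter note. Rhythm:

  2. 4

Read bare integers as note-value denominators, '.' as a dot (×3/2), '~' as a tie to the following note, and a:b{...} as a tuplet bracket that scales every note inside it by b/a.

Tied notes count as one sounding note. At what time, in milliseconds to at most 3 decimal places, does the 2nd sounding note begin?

note 2 onset = 3b = 967.742ms

1. 0.0ms @ 0 + 967.742ms (3)
2. 967.742ms @ 3 + 322.581ms (1)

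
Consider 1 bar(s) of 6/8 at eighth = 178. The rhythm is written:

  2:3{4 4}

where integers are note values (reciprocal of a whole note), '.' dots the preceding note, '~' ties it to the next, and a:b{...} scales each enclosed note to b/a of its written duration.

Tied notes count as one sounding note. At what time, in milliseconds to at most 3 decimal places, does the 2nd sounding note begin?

1. 0.0ms @ 0 + 1011.236ms (3)
2. 1011.236ms @ 3 + 1011.236ms (3)

note 2 onset = 3b = 1011.236ms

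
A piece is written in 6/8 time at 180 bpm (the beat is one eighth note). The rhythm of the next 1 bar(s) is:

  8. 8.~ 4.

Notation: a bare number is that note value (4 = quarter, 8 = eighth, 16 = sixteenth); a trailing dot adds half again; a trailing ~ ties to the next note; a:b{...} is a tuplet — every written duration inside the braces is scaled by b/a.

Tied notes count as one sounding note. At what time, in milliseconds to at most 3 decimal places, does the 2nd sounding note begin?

note 2 onset = 3/2b = 500.0ms

1. 0.0ms @ 0 + 500.0ms (3/2)
2. 500.0ms @ 3/2 + 1500.0ms (9/2)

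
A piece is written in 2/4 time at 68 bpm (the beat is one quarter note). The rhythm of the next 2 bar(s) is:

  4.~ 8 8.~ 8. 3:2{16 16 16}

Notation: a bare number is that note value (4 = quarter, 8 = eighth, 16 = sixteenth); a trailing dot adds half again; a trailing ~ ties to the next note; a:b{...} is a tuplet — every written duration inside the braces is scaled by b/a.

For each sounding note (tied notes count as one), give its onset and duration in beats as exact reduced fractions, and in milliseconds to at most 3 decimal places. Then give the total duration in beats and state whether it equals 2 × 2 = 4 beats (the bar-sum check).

1) 0.0ms=0b +1764.706ms=2b
2) 1764.706ms=2b +1323.529ms=3/2b
3) 3088.235ms=7/2b +147.059ms=1/6b
4) 3235.294ms=11/3b +147.059ms=1/6b
5) 3382.353ms=23/6b +147.059ms=1/6b
Σ=4b of 4 (68bpm 2/4) — PASS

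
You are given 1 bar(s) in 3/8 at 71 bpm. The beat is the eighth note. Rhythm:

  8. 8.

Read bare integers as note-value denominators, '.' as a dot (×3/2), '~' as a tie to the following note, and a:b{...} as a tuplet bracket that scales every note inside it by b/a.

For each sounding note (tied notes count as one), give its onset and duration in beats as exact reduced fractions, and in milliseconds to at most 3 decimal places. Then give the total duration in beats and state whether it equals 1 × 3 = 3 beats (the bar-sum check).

1) 0.0ms=0b +1267.606ms=3/2b
2) 1267.606ms=3/2b +1267.606ms=3/2b
Σ=3b of 3 (71bpm 3/8) — PASS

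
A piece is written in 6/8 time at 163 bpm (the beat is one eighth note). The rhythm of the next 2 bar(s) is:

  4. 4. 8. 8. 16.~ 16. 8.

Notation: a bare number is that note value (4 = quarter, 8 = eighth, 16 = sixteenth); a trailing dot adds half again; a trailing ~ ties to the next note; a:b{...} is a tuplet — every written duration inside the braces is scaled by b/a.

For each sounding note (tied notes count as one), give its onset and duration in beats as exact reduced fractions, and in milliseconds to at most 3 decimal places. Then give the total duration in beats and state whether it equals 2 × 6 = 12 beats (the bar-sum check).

1) 0.0ms=0b +1104.294ms=3b
2) 1104.294ms=3b +1104.294ms=3b
3) 2208.589ms=6b +552.147ms=3/2b
4) 2760.736ms=15/2b +552.147ms=3/2b
5) 3312.883ms=9b +552.147ms=3/2b
6) 3865.031ms=21/2b +552.147ms=3/2b
Σ=12b of 12 (163bpm 6/8) — PASS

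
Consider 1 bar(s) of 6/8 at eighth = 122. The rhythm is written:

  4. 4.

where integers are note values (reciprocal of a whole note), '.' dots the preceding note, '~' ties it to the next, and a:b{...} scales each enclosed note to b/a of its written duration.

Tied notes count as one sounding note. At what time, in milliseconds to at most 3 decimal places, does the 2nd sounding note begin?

1. 0.0ms @ 0 + 1475.41ms (3)
2. 1475.41ms @ 3 + 1475.41ms (3)

note 2 onset = 3b = 1475.41ms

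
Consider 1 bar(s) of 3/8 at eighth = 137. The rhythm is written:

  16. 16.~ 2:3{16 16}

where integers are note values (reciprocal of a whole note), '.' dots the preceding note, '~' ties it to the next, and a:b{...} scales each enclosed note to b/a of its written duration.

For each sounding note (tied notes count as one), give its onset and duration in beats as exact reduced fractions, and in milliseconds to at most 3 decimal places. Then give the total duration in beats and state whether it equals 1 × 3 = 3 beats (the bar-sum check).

1) 0.0ms=0b +328.467ms=3/4b
2) 328.467ms=3/4b +656.934ms=3/2b
3) 985.401ms=9/4b +328.467ms=3/4b
Σ=3b of 3 (137bpm 3/8) — PASS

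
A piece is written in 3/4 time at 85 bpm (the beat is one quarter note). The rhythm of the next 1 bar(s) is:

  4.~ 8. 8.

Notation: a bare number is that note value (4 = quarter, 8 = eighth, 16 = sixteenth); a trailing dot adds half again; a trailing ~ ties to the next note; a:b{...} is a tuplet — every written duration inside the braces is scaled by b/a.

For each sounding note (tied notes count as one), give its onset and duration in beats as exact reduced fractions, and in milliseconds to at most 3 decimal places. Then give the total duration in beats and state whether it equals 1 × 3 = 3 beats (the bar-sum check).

1) 0.0ms=0b +1588.235ms=9/4b
2) 1588.235ms=9/4b +529.412ms=3/4b
Σ=3b of 3 (85bpm 3/4) — PASS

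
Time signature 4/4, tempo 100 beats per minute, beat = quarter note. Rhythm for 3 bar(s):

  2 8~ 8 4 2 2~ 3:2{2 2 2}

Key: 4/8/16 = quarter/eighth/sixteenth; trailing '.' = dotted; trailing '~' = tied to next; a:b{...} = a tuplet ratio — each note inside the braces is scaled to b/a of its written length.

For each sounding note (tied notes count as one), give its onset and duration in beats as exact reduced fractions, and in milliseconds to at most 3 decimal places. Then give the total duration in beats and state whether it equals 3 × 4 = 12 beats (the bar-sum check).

1) 0.0ms=0b +1200.0ms=2b
2) 1200.0ms=2b +600.0ms=1b
3) 1800.0ms=3b +600.0ms=1b
4) 2400.0ms=4b +1200.0ms=2b
5) 3600.0ms=6b +2000.0ms=10/3b
6) 5600.0ms=28/3b +800.0ms=4/3b
7) 6400.0ms=32/3b +800.0ms=4/3b
Σ=12b of 12 (100bpm 4/4) — PASS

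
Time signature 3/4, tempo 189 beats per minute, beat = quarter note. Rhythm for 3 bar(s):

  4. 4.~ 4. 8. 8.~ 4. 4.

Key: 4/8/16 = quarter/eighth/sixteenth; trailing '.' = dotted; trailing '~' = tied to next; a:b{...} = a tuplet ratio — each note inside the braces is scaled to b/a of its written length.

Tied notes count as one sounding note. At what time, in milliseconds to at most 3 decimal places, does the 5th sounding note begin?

note 5 onset = 15/2b = 2380.952ms

1. 0.0ms @ 0 + 476.19ms (3/2)
2. 476.19ms @ 3/2 + 952.381ms (3)
3. 1428.571ms @ 9/2 + 238.095ms (3/4)
4. 1666.667ms @ 21/4 + 714.286ms (9/4)
5. 2380.952ms @ 15/2 + 476.19ms (3/2)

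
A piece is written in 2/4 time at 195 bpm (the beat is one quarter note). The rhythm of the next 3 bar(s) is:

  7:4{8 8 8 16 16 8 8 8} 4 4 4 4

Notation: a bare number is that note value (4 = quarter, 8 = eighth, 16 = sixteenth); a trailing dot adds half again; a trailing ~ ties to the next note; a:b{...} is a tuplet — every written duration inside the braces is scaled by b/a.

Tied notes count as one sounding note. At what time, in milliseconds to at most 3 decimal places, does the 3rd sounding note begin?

1. 0.0ms @ 0 + 87.912ms (2/7)
2. 87.912ms @ 2/7 + 87.912ms (2/7)
3. 175.824ms @ 4/7 + 87.912ms (2/7)
4. 263.736ms @ 6/7 + 43.956ms (1/7)
5. 307.692ms @ 1 + 43.956ms (1/7)
6. 351.648ms @ 8/7 + 87.912ms (2/7)
7. 439.56ms @ 10/7 + 87.912ms (2/7)
8. 527.473ms @ 12/7 + 87.912ms (2/7)
9. 615.385ms @ 2 + 307.692ms (1)
10. 923.077ms @ 3 + 307.692ms (1)
11. 1230.769ms @ 4 + 307.692ms (1)
12. 1538.462ms @ 5 + 307.692ms (1)

note 3 onset = 4/7b = 175.824ms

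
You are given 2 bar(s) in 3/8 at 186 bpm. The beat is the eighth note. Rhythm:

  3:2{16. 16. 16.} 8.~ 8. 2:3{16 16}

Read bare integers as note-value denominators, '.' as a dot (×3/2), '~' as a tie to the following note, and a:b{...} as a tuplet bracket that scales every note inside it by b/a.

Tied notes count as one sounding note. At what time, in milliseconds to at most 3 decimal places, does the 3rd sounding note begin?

1. 0.0ms @ 0 + 161.29ms (1/2)
2. 161.29ms @ 1/2 + 161.29ms (1/2)
3. 322.581ms @ 1 + 161.29ms (1/2)
4. 483.871ms @ 3/2 + 967.742ms (3)
5. 1451.613ms @ 9/2 + 241.935ms (3/4)
6. 1693.548ms @ 21/4 + 241.935ms (3/4)

note 3 onset = 1b = 322.581ms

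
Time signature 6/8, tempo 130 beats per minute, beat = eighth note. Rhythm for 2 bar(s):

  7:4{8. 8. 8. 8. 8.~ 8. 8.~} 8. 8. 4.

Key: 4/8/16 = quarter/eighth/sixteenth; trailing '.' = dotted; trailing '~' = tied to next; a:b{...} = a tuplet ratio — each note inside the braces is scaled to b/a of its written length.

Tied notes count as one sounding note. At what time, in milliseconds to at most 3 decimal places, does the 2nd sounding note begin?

1. 0.0ms @ 0 + 395.604ms (6/7)
2. 395.604ms @ 6/7 + 395.604ms (6/7)
3. 791.209ms @ 12/7 + 395.604ms (6/7)
4. 1186.813ms @ 18/7 + 395.604ms (6/7)
5. 1582.418ms @ 24/7 + 791.209ms (12/7)
6. 2373.626ms @ 36/7 + 1087.912ms (33/14)
7. 3461.538ms @ 15/2 + 692.308ms (3/2)
8. 4153.846ms @ 9 + 1384.615ms (3)

note 2 onset = 6/7b = 395.604ms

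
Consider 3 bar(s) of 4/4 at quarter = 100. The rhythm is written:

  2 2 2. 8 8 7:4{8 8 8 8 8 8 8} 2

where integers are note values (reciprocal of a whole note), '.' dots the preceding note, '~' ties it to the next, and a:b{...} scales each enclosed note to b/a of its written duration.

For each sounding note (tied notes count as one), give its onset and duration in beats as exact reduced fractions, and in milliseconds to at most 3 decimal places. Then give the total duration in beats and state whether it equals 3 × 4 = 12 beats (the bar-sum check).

1) 0.0ms=0b +1200.0ms=2b
2) 1200.0ms=2b +1200.0ms=2b
3) 2400.0ms=4b +1800.0ms=3b
4) 4200.0ms=7b +300.0ms=1/2b
5) 4500.0ms=15/2b +300.0ms=1/2b
6) 4800.0ms=8b +171.429ms=2/7b
7) 4971.429ms=58/7b +171.429ms=2/7b
8) 5142.857ms=60/7b +171.429ms=2/7b
9) 5314.286ms=62/7b +171.429ms=2/7b
10) 5485.714ms=64/7b +171.429ms=2/7b
11) 5657.143ms=66/7b +171.429ms=2/7b
12) 5828.571ms=68/7b +171.429ms=2/7b
13) 6000.0ms=10b +1200.0ms=2b
Σ=12b of 12 (100bpm 4/4) — PASS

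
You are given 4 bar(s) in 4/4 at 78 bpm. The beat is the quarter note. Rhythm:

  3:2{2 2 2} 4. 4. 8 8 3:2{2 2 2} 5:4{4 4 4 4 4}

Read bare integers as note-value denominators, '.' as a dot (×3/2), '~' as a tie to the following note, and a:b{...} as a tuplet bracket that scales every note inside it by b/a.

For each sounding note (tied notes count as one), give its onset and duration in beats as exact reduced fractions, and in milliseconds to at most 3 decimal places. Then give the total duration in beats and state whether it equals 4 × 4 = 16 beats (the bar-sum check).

1) 0.0ms=0b +1025.641ms=4/3b
2) 1025.641ms=4/3b +1025.641ms=4/3b
3) 2051.282ms=8/3b +1025.641ms=4/3b
4) 3076.923ms=4b +1153.846ms=3/2b
5) 4230.769ms=11/2b +1153.846ms=3/2b
6) 5384.615ms=7b +384.615ms=1/2b
7) 5769.231ms=15/2b +384.615ms=1/2b
8) 6153.846ms=8b +1025.641ms=4/3b
9) 7179.487ms=28/3b +1025.641ms=4/3b
10) 8205.128ms=32/3b +1025.641ms=4/3b
11) 9230.769ms=12b +615.385ms=4/5b
12) 9846.154ms=64/5b +615.385ms=4/5b
13) 10461.538ms=68/5b +615.385ms=4/5b
14) 11076.923ms=72/5b +615.385ms=4/5b
15) 11692.308ms=76/5b +615.385ms=4/5b
Σ=16b of 16 (78bpm 4/4) — PASS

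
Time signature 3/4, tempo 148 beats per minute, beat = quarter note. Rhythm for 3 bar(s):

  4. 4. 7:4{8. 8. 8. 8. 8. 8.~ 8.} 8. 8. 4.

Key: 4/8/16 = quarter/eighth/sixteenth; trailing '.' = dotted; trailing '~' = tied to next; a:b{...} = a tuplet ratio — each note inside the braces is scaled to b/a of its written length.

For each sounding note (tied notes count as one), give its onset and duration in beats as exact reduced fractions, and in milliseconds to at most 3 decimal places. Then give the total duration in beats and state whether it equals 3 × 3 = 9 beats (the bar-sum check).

1) 0.0ms=0b +608.108ms=3/2b
2) 608.108ms=3/2b +608.108ms=3/2b
3) 1216.216ms=3b +173.745ms=3/7b
4) 1389.961ms=24/7b +173.745ms=3/7b
5) 1563.707ms=27/7b +173.745ms=3/7b
6) 1737.452ms=30/7b +173.745ms=3/7b
7) 1911.197ms=33/7b +173.745ms=3/7b
8) 2084.942ms=36/7b +347.49ms=6/7b
9) 2432.432ms=6b +304.054ms=3/4b
10) 2736.486ms=27/4b +304.054ms=3/4b
11) 3040.541ms=15/2b +608.108ms=3/2b
Σ=9b of 9 (148bpm 3/4) — PASS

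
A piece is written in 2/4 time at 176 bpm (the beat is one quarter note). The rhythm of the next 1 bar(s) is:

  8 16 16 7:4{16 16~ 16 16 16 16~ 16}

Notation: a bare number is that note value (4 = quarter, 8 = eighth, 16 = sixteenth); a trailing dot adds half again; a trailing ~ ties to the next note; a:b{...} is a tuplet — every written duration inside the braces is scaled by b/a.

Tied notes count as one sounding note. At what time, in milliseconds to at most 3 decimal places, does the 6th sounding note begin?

1. 0.0ms @ 0 + 170.455ms (1/2)
2. 170.455ms @ 1/2 + 85.227ms (1/4)
3. 255.682ms @ 3/4 + 85.227ms (1/4)
4. 340.909ms @ 1 + 48.701ms (1/7)
5. 389.61ms @ 8/7 + 97.403ms (2/7)
6. 487.013ms @ 10/7 + 48.701ms (1/7)
7. 535.714ms @ 11/7 + 48.701ms (1/7)
8. 584.416ms @ 12/7 + 97.403ms (2/7)

note 6 onset = 10/7b = 487.013ms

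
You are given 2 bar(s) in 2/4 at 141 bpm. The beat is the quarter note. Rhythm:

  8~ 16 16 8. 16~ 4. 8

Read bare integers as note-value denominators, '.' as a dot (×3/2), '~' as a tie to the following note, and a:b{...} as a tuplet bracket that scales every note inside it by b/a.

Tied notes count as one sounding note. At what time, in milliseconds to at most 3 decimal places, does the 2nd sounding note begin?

note 2 onset = 3/4b = 319.149ms

1. 0.0ms @ 0 + 319.149ms (3/4)
2. 319.149ms @ 3/4 + 106.383ms (1/4)
3. 425.532ms @ 1 + 319.149ms (3/4)
4. 744.681ms @ 7/4 + 744.681ms (7/4)
5. 1489.362ms @ 7/2 + 212.766ms (1/2)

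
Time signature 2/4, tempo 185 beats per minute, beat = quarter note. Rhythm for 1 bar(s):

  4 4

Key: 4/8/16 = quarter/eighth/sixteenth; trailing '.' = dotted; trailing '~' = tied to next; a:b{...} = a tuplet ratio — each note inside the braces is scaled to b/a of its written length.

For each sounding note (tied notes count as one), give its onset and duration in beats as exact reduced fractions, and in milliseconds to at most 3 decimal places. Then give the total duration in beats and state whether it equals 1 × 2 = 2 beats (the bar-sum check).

1) 0.0ms=0b +324.324ms=1b
2) 324.324ms=1b +324.324ms=1b
Σ=2b of 2 (185bpm 2/4) — PASS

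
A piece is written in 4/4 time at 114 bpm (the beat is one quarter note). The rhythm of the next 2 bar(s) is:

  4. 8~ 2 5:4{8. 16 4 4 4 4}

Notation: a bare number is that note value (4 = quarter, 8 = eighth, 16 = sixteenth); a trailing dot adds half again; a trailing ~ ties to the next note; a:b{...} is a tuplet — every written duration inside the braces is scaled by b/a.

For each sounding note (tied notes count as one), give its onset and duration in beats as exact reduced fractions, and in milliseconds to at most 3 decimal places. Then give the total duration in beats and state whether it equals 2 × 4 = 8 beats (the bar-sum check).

1) 0.0ms=0b +789.474ms=3/2b
2) 789.474ms=3/2b +1315.789ms=5/2b
3) 2105.263ms=4b +315.789ms=3/5b
4) 2421.053ms=23/5b +105.263ms=1/5b
5) 2526.316ms=24/5b +421.053ms=4/5b
6) 2947.368ms=28/5b +421.053ms=4/5b
7) 3368.421ms=32/5b +421.053ms=4/5b
8) 3789.474ms=36/5b +421.053ms=4/5b
Σ=8b of 8 (114bpm 4/4) — PASS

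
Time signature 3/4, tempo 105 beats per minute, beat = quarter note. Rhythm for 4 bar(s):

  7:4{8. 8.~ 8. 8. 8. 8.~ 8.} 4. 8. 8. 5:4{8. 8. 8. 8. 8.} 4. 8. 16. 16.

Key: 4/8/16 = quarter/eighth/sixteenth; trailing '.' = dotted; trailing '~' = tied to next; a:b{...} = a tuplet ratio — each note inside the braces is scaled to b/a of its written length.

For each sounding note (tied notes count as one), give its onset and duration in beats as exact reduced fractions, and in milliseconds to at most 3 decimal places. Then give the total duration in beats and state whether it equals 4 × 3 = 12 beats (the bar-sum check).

1) 0.0ms=0b +244.898ms=3/7b
2) 244.898ms=3/7b +489.796ms=6/7b
3) 734.694ms=9/7b +244.898ms=3/7b
4) 979.592ms=12/7b +244.898ms=3/7b
5) 1224.49ms=15/7b +489.796ms=6/7b
6) 1714.286ms=3b +857.143ms=3/2b
7) 2571.429ms=9/2b +428.571ms=3/4b
8) 3000.0ms=21/4b +428.571ms=3/4b
9) 3428.571ms=6b +342.857ms=3/5b
10) 3771.429ms=33/5b +342.857ms=3/5b
11) 4114.286ms=36/5b +342.857ms=3/5b
12) 4457.143ms=39/5b +342.857ms=3/5b
13) 4800.0ms=42/5b +342.857ms=3/5b
14) 5142.857ms=9b +857.143ms=3/2b
15) 6000.0ms=21/2b +428.571ms=3/4b
16) 6428.571ms=45/4b +214.286ms=3/8b
17) 6642.857ms=93/8b +214.286ms=3/8b
Σ=12b of 12 (105bpm 3/4) — PASS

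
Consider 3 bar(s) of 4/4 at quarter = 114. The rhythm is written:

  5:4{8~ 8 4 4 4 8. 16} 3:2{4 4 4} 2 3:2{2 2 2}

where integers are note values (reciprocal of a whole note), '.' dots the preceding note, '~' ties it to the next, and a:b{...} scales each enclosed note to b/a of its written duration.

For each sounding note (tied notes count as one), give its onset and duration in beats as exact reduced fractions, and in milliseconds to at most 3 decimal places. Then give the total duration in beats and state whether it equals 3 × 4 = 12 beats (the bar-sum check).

1) 0.0ms=0b +421.053ms=4/5b
2) 421.053ms=4/5b +421.053ms=4/5b
3) 842.105ms=8/5b +421.053ms=4/5b
4) 1263.158ms=12/5b +421.053ms=4/5b
5) 1684.211ms=16/5b +315.789ms=3/5b
6) 2000.0ms=19/5b +105.263ms=1/5b
7) 2105.263ms=4b +350.877ms=2/3b
8) 2456.14ms=14/3b +350.877ms=2/3b
9) 2807.018ms=16/3b +350.877ms=2/3b
10) 3157.895ms=6b +1052.632ms=2b
11) 4210.526ms=8b +701.754ms=4/3b
12) 4912.281ms=28/3b +701.754ms=4/3b
13) 5614.035ms=32/3b +701.754ms=4/3b
Σ=12b of 12 (114bpm 4/4) — PASS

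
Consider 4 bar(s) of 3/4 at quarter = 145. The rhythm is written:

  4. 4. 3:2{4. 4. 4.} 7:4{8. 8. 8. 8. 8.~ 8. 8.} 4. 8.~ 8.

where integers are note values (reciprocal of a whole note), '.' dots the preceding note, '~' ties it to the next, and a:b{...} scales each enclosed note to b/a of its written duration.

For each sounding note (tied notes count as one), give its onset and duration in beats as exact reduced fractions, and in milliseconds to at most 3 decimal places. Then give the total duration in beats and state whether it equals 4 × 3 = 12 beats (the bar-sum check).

1) 0.0ms=0b +620.69ms=3/2b
2) 620.69ms=3/2b +620.69ms=3/2b
3) 1241.379ms=3b +413.793ms=1b
4) 1655.172ms=4b +413.793ms=1b
5) 2068.966ms=5b +413.793ms=1b
6) 2482.759ms=6b +177.34ms=3/7b
7) 2660.099ms=45/7b +177.34ms=3/7b
8) 2837.438ms=48/7b +177.34ms=3/7b
9) 3014.778ms=51/7b +177.34ms=3/7b
10) 3192.118ms=54/7b +354.68ms=6/7b
11) 3546.798ms=60/7b +177.34ms=3/7b
12) 3724.138ms=9b +620.69ms=3/2b
13) 4344.828ms=21/2b +620.69ms=3/2b
Σ=12b of 12 (145bpm 3/4) — PASS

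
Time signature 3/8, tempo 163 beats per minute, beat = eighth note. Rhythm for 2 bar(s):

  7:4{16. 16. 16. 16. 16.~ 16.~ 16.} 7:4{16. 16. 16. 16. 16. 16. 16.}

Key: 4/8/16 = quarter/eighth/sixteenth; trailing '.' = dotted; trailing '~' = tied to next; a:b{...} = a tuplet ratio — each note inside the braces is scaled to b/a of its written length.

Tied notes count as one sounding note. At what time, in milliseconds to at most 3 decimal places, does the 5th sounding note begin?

note 5 onset = 12/7b = 631.025ms

1. 0.0ms @ 0 + 157.756ms (3/7)
2. 157.756ms @ 3/7 + 157.756ms (3/7)
3. 315.513ms @ 6/7 + 157.756ms (3/7)
4. 473.269ms @ 9/7 + 157.756ms (3/7)
5. 631.025ms @ 12/7 + 473.269ms (9/7)
6. 1104.294ms @ 3 + 157.756ms (3/7)
7. 1262.051ms @ 24/7 + 157.756ms (3/7)
8. 1419.807ms @ 27/7 + 157.756ms (3/7)
9. 1577.564ms @ 30/7 + 157.756ms (3/7)
10. 1735.32ms @ 33/7 + 157.756ms (3/7)
11. 1893.076ms @ 36/7 + 157.756ms (3/7)
12. 2050.833ms @ 39/7 + 157.756ms (3/7)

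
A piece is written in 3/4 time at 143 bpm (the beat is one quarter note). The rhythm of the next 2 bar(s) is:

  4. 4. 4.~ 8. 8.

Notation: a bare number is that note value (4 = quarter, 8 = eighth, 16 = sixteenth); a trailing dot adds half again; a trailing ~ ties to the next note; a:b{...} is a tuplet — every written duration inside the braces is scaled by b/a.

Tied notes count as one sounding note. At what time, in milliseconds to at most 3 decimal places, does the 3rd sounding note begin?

1. 0.0ms @ 0 + 629.371ms (3/2)
2. 629.371ms @ 3/2 + 629.371ms (3/2)
3. 1258.741ms @ 3 + 944.056ms (9/4)
4. 2202.797ms @ 21/4 + 314.685ms (3/4)

note 3 onset = 3b = 1258.741ms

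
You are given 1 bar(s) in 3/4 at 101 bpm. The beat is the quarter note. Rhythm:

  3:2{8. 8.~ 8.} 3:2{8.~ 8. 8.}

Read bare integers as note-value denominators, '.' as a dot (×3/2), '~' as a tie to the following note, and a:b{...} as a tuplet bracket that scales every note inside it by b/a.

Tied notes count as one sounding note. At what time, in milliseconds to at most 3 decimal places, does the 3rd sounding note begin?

note 3 onset = 3/2b = 891.089ms

1. 0.0ms @ 0 + 297.03ms (1/2)
2. 297.03ms @ 1/2 + 594.059ms (1)
3. 891.089ms @ 3/2 + 594.059ms (1)
4. 1485.149ms @ 5/2 + 297.03ms (1/2)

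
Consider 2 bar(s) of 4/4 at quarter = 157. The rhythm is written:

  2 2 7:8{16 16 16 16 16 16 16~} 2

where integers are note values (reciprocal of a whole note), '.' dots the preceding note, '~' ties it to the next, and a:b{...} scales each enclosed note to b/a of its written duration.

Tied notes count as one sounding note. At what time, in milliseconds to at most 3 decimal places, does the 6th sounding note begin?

1. 0.0ms @ 0 + 764.331ms (2)
2. 764.331ms @ 2 + 764.331ms (2)
3. 1528.662ms @ 4 + 109.19ms (2/7)
4. 1637.853ms @ 30/7 + 109.19ms (2/7)
5. 1747.043ms @ 32/7 + 109.19ms (2/7)
6. 1856.233ms @ 34/7 + 109.19ms (2/7)
7. 1965.423ms @ 36/7 + 109.19ms (2/7)
8. 2074.613ms @ 38/7 + 109.19ms (2/7)
9. 2183.803ms @ 40/7 + 873.521ms (16/7)

note 6 onset = 34/7b = 1856.233ms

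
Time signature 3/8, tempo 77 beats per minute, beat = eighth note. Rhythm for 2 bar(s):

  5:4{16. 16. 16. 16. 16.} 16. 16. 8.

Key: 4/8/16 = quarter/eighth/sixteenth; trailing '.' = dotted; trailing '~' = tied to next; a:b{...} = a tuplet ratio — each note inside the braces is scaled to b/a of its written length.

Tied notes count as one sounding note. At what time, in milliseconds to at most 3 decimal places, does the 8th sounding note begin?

note 8 onset = 9/2b = 3506.494ms

1. 0.0ms @ 0 + 467.532ms (3/5)
2. 467.532ms @ 3/5 + 467.532ms (3/5)
3. 935.065ms @ 6/5 + 467.532ms (3/5)
4. 1402.597ms @ 9/5 + 467.532ms (3/5)
5. 1870.13ms @ 12/5 + 467.532ms (3/5)
6. 2337.662ms @ 3 + 584.416ms (3/4)
7. 2922.078ms @ 15/4 + 584.416ms (3/4)
8. 3506.494ms @ 9/2 + 1168.831ms (3/2)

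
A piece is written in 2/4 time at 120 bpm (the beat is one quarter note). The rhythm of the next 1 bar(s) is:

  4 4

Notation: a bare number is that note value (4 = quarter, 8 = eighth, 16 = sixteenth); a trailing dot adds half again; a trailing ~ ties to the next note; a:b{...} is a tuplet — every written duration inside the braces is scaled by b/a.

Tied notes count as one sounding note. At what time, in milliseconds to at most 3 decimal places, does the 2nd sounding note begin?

note 2 onset = 1b = 500.0ms

1. 0.0ms @ 0 + 500.0ms (1)
2. 500.0ms @ 1 + 500.0ms (1)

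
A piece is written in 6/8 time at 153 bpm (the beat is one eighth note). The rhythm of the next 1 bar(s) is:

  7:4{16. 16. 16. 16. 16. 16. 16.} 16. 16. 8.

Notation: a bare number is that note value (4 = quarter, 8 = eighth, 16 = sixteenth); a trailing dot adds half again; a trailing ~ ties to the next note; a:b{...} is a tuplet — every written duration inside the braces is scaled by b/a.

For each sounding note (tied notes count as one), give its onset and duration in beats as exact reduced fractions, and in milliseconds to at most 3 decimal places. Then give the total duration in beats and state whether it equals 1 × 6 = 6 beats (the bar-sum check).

1) 0.0ms=0b +168.067ms=3/7b
2) 168.067ms=3/7b +168.067ms=3/7b
3) 336.134ms=6/7b +168.067ms=3/7b
4) 504.202ms=9/7b +168.067ms=3/7b
5) 672.269ms=12/7b +168.067ms=3/7b
6) 840.336ms=15/7b +168.067ms=3/7b
7) 1008.403ms=18/7b +168.067ms=3/7b
8) 1176.471ms=3b +294.118ms=3/4b
9) 1470.588ms=15/4b +294.118ms=3/4b
10) 1764.706ms=9/2b +588.235ms=3/2b
Σ=6b of 6 (153bpm 6/8) — PASS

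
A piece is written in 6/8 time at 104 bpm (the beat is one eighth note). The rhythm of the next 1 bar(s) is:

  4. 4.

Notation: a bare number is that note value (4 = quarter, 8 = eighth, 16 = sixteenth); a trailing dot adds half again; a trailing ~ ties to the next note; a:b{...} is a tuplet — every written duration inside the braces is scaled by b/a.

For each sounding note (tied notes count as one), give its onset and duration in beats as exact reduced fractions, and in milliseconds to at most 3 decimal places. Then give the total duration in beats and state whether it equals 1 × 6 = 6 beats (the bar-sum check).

1) 0.0ms=0b +1730.769ms=3b
2) 1730.769ms=3b +1730.769ms=3b
Σ=6b of 6 (104bpm 6/8) — PASS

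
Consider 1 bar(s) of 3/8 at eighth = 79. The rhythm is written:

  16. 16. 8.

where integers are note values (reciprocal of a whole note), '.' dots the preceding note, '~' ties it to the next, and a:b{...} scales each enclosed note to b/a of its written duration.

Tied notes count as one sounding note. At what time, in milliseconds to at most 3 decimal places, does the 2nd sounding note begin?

1. 0.0ms @ 0 + 569.62ms (3/4)
2. 569.62ms @ 3/4 + 569.62ms (3/4)
3. 1139.241ms @ 3/2 + 1139.241ms (3/2)

note 2 onset = 3/4b = 569.62ms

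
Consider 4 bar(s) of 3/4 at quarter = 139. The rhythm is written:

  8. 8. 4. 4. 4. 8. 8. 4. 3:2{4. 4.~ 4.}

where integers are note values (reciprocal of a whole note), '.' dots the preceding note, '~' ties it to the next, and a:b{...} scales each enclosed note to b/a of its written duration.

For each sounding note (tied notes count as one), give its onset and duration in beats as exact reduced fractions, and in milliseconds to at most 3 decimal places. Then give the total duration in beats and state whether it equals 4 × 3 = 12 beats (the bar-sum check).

1) 0.0ms=0b +323.741ms=3/4b
2) 323.741ms=3/4b +323.741ms=3/4b
3) 647.482ms=3/2b +647.482ms=3/2b
4) 1294.964ms=3b +647.482ms=3/2b
5) 1942.446ms=9/2b +647.482ms=3/2b
6) 2589.928ms=6b +323.741ms=3/4b
7) 2913.669ms=27/4b +323.741ms=3/4b
8) 3237.41ms=15/2b +647.482ms=3/2b
9) 3884.892ms=9b +431.655ms=1b
10) 4316.547ms=10b +863.309ms=2b
Σ=12b of 12 (139bpm 3/4) — PASS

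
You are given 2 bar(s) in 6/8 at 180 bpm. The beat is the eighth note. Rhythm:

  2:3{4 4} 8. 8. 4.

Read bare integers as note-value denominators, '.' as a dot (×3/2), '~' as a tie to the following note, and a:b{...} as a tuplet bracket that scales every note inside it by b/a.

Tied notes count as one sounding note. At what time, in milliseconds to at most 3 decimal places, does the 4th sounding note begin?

note 4 onset = 15/2b = 2500.0ms

1. 0.0ms @ 0 + 1000.0ms (3)
2. 1000.0ms @ 3 + 1000.0ms (3)
3. 2000.0ms @ 6 + 500.0ms (3/2)
4. 2500.0ms @ 15/2 + 500.0ms (3/2)
5. 3000.0ms @ 9 + 1000.0ms (3)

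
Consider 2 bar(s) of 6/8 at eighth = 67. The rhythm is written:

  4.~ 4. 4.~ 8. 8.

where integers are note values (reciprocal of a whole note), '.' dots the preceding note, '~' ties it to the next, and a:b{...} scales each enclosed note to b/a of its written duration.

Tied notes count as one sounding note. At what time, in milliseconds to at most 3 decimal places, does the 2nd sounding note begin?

1. 0.0ms @ 0 + 5373.134ms (6)
2. 5373.134ms @ 6 + 4029.851ms (9/2)
3. 9402.985ms @ 21/2 + 1343.284ms (3/2)

note 2 onset = 6b = 5373.134ms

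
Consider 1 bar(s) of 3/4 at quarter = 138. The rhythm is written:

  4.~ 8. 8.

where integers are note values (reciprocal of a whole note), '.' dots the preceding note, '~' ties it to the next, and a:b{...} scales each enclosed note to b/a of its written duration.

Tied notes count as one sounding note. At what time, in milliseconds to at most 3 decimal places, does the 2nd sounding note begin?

1. 0.0ms @ 0 + 978.261ms (9/4)
2. 978.261ms @ 9/4 + 326.087ms (3/4)

note 2 onset = 9/4b = 978.261ms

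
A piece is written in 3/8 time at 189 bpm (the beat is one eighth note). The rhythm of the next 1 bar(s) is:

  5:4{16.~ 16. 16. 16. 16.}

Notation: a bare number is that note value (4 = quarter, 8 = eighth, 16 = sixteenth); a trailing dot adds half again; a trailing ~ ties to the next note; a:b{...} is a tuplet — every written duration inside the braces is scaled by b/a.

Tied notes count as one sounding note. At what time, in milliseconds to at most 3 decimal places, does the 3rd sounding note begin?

note 3 onset = 9/5b = 571.429ms

1. 0.0ms @ 0 + 380.952ms (6/5)
2. 380.952ms @ 6/5 + 190.476ms (3/5)
3. 571.429ms @ 9/5 + 190.476ms (3/5)
4. 761.905ms @ 12/5 + 190.476ms (3/5)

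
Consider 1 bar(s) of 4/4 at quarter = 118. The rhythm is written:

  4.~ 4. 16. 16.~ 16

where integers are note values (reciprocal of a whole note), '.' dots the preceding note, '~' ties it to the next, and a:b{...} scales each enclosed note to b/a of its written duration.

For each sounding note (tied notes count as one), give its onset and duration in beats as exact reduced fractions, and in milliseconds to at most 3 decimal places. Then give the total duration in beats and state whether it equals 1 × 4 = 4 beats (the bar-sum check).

1) 0.0ms=0b +1525.424ms=3b
2) 1525.424ms=3b +190.678ms=3/8b
3) 1716.102ms=27/8b +317.797ms=5/8b
Σ=4b of 4 (118bpm 4/4) — PASS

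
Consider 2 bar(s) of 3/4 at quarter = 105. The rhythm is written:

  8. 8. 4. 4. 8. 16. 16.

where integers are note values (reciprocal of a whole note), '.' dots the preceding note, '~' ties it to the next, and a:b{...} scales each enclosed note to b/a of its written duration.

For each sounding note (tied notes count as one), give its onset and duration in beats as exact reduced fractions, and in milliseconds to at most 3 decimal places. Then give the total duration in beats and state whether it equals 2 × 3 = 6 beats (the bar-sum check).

1) 0.0ms=0b +428.571ms=3/4b
2) 428.571ms=3/4b +428.571ms=3/4b
3) 857.143ms=3/2b +857.143ms=3/2b
4) 1714.286ms=3b +857.143ms=3/2b
5) 2571.429ms=9/2b +428.571ms=3/4b
6) 3000.0ms=21/4b +214.286ms=3/8b
7) 3214.286ms=45/8b +214.286ms=3/8b
Σ=6b of 6 (105bpm 3/4) — PASS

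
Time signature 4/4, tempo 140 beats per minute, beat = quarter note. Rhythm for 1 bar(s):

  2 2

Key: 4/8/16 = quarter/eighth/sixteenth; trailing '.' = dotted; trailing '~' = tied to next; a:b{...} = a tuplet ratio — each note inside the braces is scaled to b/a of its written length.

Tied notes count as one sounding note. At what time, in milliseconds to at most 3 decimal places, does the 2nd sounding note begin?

note 2 onset = 2b = 857.143ms

1. 0.0ms @ 0 + 857.143ms (2)
2. 857.143ms @ 2 + 857.143ms (2)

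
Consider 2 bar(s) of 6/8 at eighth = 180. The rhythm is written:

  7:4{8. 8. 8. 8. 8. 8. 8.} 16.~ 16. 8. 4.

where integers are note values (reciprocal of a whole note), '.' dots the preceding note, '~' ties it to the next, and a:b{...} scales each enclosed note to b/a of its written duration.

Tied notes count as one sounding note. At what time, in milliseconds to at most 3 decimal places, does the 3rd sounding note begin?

1. 0.0ms @ 0 + 285.714ms (6/7)
2. 285.714ms @ 6/7 + 285.714ms (6/7)
3. 571.429ms @ 12/7 + 285.714ms (6/7)
4. 857.143ms @ 18/7 + 285.714ms (6/7)
5. 1142.857ms @ 24/7 + 285.714ms (6/7)
6. 1428.571ms @ 30/7 + 285.714ms (6/7)
7. 1714.286ms @ 36/7 + 285.714ms (6/7)
8. 2000.0ms @ 6 + 500.0ms (3/2)
9. 2500.0ms @ 15/2 + 500.0ms (3/2)
10. 3000.0ms @ 9 + 1000.0ms (3)

note 3 onset = 12/7b = 571.429ms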